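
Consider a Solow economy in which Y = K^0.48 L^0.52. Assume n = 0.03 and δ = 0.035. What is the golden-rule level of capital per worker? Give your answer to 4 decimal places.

Break-even investment rate: n + δ = 0.03 + 0.035 = 0.065.
Setting f'(k) = n+δ gives 0.48·k^(0.48−1) = 0.065, hence k_gold = (0.48/0.065)^(1/0.52) ≈ 46.7586.

k_gold ≈ 46.7586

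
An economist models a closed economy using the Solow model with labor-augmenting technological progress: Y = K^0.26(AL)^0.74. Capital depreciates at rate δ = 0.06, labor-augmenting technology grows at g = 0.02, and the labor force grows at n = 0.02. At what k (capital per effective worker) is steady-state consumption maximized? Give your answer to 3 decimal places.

k_gold ≈ 3.637

Break-even investment rate: n + g + δ = 0.02 + 0.02 + 0.06 = 0.1.
Maximizing c = f(k) − (n+g+δ)·k gives f'(k) = n+g+δ, i.e. 0.26·k^(0.26−1) = 0.1, so k_gold = (0.26/0.1)^(1/0.74) ≈ 3.6373.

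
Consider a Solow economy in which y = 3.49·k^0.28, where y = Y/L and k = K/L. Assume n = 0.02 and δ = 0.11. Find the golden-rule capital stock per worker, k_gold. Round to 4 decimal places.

k_gold ≈ 16.4711

Capital per worker breaks even when investment replaces (n + δ)·k; here n + δ = 0.13.
Golden rule sets MPK = n+δ: 0.28·3.49·k^(0.28−1) = 0.13, so k_gold = (0.28·3.49/0.13)^(1/0.72) ≈ 16.4711.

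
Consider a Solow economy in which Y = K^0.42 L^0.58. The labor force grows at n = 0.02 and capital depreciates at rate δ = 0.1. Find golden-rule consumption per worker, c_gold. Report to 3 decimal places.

c_gold ≈ 1.437

Break-even investment rate: n + δ = 0.02 + 0.1 = 0.12.
Setting f'(k) = n+δ gives 0.42·k^(0.42−1) = 0.12, hence k_gold = (0.42/0.12)^(1/0.58) ≈ 8.6706.
y_gold = 8.6706^0.42 ≈ 2.4773.
c_gold = y_gold − (n+δ)·k_gold = 2.4773 − 0.12·8.6706 ≈ 1.4368.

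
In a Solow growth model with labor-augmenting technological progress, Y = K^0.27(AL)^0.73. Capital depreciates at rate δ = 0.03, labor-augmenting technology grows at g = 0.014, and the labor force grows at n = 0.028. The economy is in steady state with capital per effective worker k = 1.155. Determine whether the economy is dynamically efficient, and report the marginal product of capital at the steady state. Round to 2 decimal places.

dynamically efficient; MPK ≈ 0.24

The effective depreciation rate is n + g + δ = 0.028 + 0.014 + 0.03 = 0.072.
MPK = 0.27·k^(0.27−1) = 0.27·1.155^(-0.73) ≈ 0.2430.
MPK > 0.072, so the economy is dynamically efficient (under-saving).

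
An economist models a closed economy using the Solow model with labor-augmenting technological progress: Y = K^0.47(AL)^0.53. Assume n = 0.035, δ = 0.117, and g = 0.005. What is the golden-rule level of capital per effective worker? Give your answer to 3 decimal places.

The effective depreciation rate is n + g + δ = 0.035 + 0.005 + 0.117 = 0.157.
At the golden rule the marginal product of capital equals n+g+δ: 0.47·k^(0.47−1) = 0.157. Solving, k_gold = (0.47/0.157)^(1/0.53) ≈ 7.9157.

k_gold ≈ 7.916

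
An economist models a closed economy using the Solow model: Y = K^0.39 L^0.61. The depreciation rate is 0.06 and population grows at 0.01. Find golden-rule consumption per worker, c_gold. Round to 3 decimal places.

The effective depreciation rate is n + δ = 0.01 + 0.06 = 0.07.
Golden rule sets MPK = n+δ: 0.39·k^(0.39−1) = 0.07, so k_gold = (0.39/0.07)^(1/0.61) ≈ 16.7069.
y_gold = 16.7069^0.39 ≈ 2.9987.
c_gold = y_gold − (n+δ)·k_gold = 2.9987 − 0.07·16.7069 ≈ 1.8292.

c_gold ≈ 1.829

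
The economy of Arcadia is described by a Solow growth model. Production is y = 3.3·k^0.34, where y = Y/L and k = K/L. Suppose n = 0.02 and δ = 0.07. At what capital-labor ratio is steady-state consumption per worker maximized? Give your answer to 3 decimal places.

k_gold ≈ 45.733

Break-even investment rate: n + δ = 0.02 + 0.07 = 0.09.
At the golden rule the marginal product of capital equals n+δ: 0.34·3.3·k^(0.34−1) = 0.09. Solving, k_gold = (0.34·3.3/0.09)^(1/0.66) ≈ 45.7328.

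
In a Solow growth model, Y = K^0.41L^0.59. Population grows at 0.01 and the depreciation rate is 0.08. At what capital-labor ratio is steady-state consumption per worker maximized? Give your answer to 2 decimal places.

k_gold ≈ 13.07

The effective depreciation rate is n + δ = 0.01 + 0.08 = 0.09.
Golden rule sets MPK = n+δ: 0.41·k^(0.41−1) = 0.09, so k_gold = (0.41/0.09)^(1/0.59) ≈ 13.0669.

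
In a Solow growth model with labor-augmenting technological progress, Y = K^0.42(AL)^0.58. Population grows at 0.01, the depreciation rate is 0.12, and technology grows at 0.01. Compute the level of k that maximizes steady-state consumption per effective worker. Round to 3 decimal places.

Capital per effective worker breaks even when investment replaces (n + g + δ)·k; here n + g + δ = 0.14.
Setting f'(k) = n+g+δ gives 0.42·k^(0.42−1) = 0.14, hence k_gold = (0.42/0.14)^(1/0.58) ≈ 6.6470.

k_gold ≈ 6.647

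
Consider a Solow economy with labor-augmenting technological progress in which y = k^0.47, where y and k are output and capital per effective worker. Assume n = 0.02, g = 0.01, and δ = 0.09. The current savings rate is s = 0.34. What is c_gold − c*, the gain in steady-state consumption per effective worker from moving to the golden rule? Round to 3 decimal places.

n + g + δ = 0.02 + 0.01 + 0.09 = 0.12.
Current steady state (s = 0.34): k* = (0.34/0.12)^(1/0.53) ≈ 7.1350, y* = 7.1350^0.47 ≈ 2.5182, c* = (1−0.34)·2.5182 ≈ 1.6620.
Maximizing c = f(k) − (n+g+δ)·k gives f'(k) = n+g+δ, i.e. 0.47·k^(0.47−1) = 0.12, so k_gold = (0.47/0.12)^(1/0.53) ≈ 13.1435.
y_gold = 13.1435^0.47 ≈ 3.3558, c_gold = y_gold − 0.12·k_gold ≈ 1.7786.
Gain: Δc = 1.7786 − 1.6620 ≈ 0.1165.

Δc ≈ 0.117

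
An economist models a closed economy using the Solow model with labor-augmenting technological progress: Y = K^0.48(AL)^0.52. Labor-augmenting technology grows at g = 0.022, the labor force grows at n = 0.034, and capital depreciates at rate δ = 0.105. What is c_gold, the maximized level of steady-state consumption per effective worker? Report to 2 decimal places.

n + g + δ = 0.034 + 0.022 + 0.105 = 0.161.
Golden rule sets MPK = n+g+δ: 0.48·k^(0.48−1) = 0.161, so k_gold = (0.48/0.161)^(1/0.52) ≈ 8.1722.
y_gold = 8.1722^0.48 ≈ 2.7411.
c_gold = y_gold − (n+g+δ)·k_gold = 2.7411 − 0.161·8.1722 ≈ 1.4254.

c_gold ≈ 1.43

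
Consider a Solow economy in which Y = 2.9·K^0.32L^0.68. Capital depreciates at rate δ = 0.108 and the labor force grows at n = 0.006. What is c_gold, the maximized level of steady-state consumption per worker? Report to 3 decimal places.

Break-even investment rate: n + δ = 0.006 + 0.108 = 0.114.
Setting f'(k) = n+δ gives 0.32·2.9·k^(0.32−1) = 0.114, hence k_gold = (0.32·2.9/0.114)^(1/0.68) ≈ 21.8364.
y_gold = 2.9·21.8364^0.32 ≈ 7.7792.
c_gold = y_gold − (n+δ)·k_gold = 7.7792 − 0.114·21.8364 ≈ 5.2899.

c_gold ≈ 5.290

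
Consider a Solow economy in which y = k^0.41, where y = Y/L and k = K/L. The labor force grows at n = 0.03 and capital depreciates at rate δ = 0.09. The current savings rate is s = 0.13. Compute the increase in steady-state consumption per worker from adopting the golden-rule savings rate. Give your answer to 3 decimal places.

Δc ≈ 0.466

Break-even investment rate: n + δ = 0.03 + 0.09 = 0.12.
Current steady state (s = 0.13): k* = (0.13/0.12)^(1/0.59) ≈ 1.1453, y* = 1.1453^0.41 ≈ 1.0572, c* = (1−0.13)·1.0572 ≈ 0.9198.
Maximizing c = f(k) − (n+δ)·k gives f'(k) = n+δ, i.e. 0.41·k^(0.41−1) = 0.12, so k_gold = (0.41/0.12)^(1/0.59) ≈ 8.0244.
y_gold = 8.0244^0.41 ≈ 2.3486, c_gold = y_gold − 0.12·k_gold ≈ 1.3857.
Gain: Δc = 1.3857 − 0.9198 ≈ 0.4659.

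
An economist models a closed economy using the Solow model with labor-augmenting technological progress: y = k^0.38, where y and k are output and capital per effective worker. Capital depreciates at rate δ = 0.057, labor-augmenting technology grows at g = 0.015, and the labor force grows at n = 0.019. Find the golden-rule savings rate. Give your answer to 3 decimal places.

s_gold = 0.380

The effective depreciation rate is n + g + δ = 0.019 + 0.015 + 0.057 = 0.091.
At the golden rule MPK = n+g+δ, and in any Cobb-Douglas steady state s = (n+g+δ)·k/y = MPK·k/y = capital's share 0.38.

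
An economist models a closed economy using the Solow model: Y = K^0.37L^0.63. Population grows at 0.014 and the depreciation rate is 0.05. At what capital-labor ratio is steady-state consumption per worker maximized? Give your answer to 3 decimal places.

k_gold ≈ 16.202

Break-even investment rate: n + δ = 0.014 + 0.05 = 0.064.
Maximizing c = f(k) − (n+δ)·k gives f'(k) = n+δ, i.e. 0.37·k^(0.37−1) = 0.064, so k_gold = (0.37/0.064)^(1/0.63) ≈ 16.2016.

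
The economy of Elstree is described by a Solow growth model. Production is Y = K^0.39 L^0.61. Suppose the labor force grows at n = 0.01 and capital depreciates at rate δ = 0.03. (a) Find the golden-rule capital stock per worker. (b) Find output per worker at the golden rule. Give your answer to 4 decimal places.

(a) k_gold ≈ 41.8137; (b) y_gold ≈ 4.2886

The effective depreciation rate is n + δ = 0.01 + 0.03 = 0.04.
Golden rule sets MPK = n+δ: 0.39·k^(0.39−1) = 0.04, so k_gold = (0.39/0.04)^(1/0.61) ≈ 41.8137.
y_gold = 41.8137^0.39 ≈ 4.2886.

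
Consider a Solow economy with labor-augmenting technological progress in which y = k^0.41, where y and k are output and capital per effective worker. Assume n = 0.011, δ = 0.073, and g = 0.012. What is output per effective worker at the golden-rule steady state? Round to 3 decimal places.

The effective depreciation rate is n + g + δ = 0.011 + 0.012 + 0.073 = 0.096.
Setting f'(k) = n+g+δ gives 0.41·k^(0.41−1) = 0.096, hence k_gold = (0.41/0.096)^(1/0.59) ≈ 11.7129.
Output: y_gold = k_gold^0.41 = 11.7129^0.41 ≈ 2.7425.

y_gold ≈ 2.743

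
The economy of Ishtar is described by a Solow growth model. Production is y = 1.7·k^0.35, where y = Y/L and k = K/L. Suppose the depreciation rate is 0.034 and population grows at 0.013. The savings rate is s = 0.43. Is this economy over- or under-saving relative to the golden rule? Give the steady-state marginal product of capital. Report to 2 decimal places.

over-saving; MPK ≈ 0.04

n + δ = 0.013 + 0.034 = 0.047.
Steady-state k*: s·A·k^0.35 = 0.047·k gives k* = (0.43·1.7/0.047)^(1/0.65) ≈ 68.1661.
MPK = 0.35·1.7·68.1661^(-0.65) ≈ 0.0383.
MPK < n+δ = 0.047, so the economy is dynamically inefficient (over-saving).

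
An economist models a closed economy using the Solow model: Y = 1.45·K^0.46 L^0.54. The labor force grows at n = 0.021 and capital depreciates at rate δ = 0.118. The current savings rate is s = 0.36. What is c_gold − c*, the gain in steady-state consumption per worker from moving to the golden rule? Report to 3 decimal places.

Δc ≈ 0.114

n + δ = 0.021 + 0.118 = 0.139.
Current steady state (s = 0.36): k* = (0.36·1.45/0.139)^(1/0.54) ≈ 11.5925, y* = 1.45·11.5925^0.46 ≈ 4.4760, c* = (1−0.36)·4.4760 ≈ 2.8646.
Setting f'(k) = n+δ gives 0.46·1.45·k^(0.46−1) = 0.139, hence k_gold = (0.46·1.45/0.139)^(1/0.54) ≈ 18.2523.
y_gold = 1.45·18.2523^0.46 ≈ 5.5154, c_gold = y_gold − 0.139·k_gold ≈ 2.9783.
Gain: Δc = 2.9783 − 2.8646 ≈ 0.1137.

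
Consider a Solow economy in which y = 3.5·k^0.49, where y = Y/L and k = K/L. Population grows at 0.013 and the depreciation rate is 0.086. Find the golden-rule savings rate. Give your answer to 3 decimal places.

n + δ = 0.013 + 0.086 = 0.099.
At the golden rule MPK = n+δ, and in any Cobb-Douglas steady state s = (n+δ)·k/y = MPK·k/y = capital's share 0.49.

s_gold = 0.490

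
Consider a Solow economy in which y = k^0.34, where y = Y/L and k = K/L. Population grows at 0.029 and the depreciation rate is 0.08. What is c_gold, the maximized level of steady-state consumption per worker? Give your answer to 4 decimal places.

c_gold ≈ 1.1859

Break-even investment rate: n + δ = 0.029 + 0.08 = 0.109.
Maximizing c = f(k) − (n+δ)·k gives f'(k) = n+δ, i.e. 0.34·k^(0.34−1) = 0.109, so k_gold = (0.34/0.109)^(1/0.66) ≈ 5.6049.
y_gold = 5.6049^0.34 ≈ 1.7969.
c_gold = y_gold − (n+δ)·k_gold = 1.7969 − 0.109·5.6049 ≈ 1.1859.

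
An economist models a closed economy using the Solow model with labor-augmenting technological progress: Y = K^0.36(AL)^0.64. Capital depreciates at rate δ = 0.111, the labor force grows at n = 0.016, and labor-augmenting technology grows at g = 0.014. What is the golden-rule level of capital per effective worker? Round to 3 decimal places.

k_gold ≈ 4.326

Capital per effective worker breaks even when investment replaces (n + g + δ)·k; here n + g + δ = 0.141.
Setting f'(k) = n+g+δ gives 0.36·k^(0.36−1) = 0.141, hence k_gold = (0.36/0.141)^(1/0.64) ≈ 4.3258.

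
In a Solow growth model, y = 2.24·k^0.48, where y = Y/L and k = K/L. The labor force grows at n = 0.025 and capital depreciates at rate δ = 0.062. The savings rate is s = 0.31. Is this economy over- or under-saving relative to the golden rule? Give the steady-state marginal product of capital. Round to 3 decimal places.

The effective depreciation rate is n + δ = 0.025 + 0.062 = 0.087.
Steady-state k*: s·A·k^0.48 = 0.087·k gives k* = (0.31·2.24/0.087)^(1/0.52) ≈ 54.2987.
MPK = 0.48·2.24·54.2987^(-0.52) ≈ 0.1347.
MPK > n+δ = 0.087, so the economy is dynamically efficient (under-saving).

under-saving; MPK ≈ 0.135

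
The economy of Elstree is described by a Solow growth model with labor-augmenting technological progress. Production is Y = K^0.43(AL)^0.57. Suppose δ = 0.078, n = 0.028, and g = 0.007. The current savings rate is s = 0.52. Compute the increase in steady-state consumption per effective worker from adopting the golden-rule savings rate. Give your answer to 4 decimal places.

Break-even investment rate: n + g + δ = 0.028 + 0.007 + 0.078 = 0.113.
Current steady state (s = 0.52): k* = (0.52/0.113)^(1/0.57) ≈ 14.5555, y* = 14.5555^0.43 ≈ 3.1630, c* = (1−0.52)·3.1630 ≈ 1.5182.
Setting f'(k) = n+g+δ gives 0.43·k^(0.43−1) = 0.113, hence k_gold = (0.43/0.113)^(1/0.57) ≈ 10.4286.
y_gold = 10.4286^0.43 ≈ 2.7406, c_gold = y_gold − 0.113·k_gold ≈ 1.5621.
Gain: Δc = 1.5621 − 1.5182 ≈ 0.0439.

Δc ≈ 0.0439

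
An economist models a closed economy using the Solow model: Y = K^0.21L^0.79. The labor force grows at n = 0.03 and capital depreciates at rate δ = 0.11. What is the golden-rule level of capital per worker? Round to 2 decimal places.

Break-even investment rate: n + δ = 0.03 + 0.11 = 0.14.
At the golden rule the marginal product of capital equals n+δ: 0.21·k^(0.21−1) = 0.14. Solving, k_gold = (0.21/0.14)^(1/0.79) ≈ 1.6707.

k_gold ≈ 1.67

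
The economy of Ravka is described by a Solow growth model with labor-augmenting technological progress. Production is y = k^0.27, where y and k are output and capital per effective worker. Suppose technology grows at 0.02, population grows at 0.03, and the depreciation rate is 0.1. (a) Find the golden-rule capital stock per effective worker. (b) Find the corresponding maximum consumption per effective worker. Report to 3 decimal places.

Break-even investment rate: n + g + δ = 0.03 + 0.02 + 0.1 = 0.15.
Maximizing c = f(k) − (n+g+δ)·k gives f'(k) = n+g+δ, i.e. 0.27·k^(0.27−1) = 0.15, so k_gold = (0.27/0.15)^(1/0.73) ≈ 2.2371.
y_gold = 2.2371^0.27 ≈ 1.2428; c_gold = y_gold − 0.15·k_gold ≈ 0.9073.

(a) k_gold ≈ 2.237; (b) c_gold ≈ 0.907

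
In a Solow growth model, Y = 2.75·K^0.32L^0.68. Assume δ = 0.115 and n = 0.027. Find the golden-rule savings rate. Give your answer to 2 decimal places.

Capital per worker breaks even when investment replaces (n + δ)·k; here n + δ = 0.142.
At the golden rule MPK = n+δ, and in any Cobb-Douglas steady state s = (n+δ)·k/y = MPK·k/y = capital's share 0.32.

s_gold = 0.32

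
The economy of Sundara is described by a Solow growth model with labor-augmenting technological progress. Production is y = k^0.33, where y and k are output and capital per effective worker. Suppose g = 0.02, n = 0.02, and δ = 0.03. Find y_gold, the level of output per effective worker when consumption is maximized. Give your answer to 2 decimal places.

The effective depreciation rate is n + g + δ = 0.02 + 0.02 + 0.03 = 0.07.
Setting f'(k) = n+g+δ gives 0.33·k^(0.33−1) = 0.07, hence k_gold = (0.33/0.07)^(1/0.67) ≈ 10.1181.
Output: y_gold = k_gold^0.33 = 10.1181^0.33 ≈ 2.1463.

y_gold ≈ 2.15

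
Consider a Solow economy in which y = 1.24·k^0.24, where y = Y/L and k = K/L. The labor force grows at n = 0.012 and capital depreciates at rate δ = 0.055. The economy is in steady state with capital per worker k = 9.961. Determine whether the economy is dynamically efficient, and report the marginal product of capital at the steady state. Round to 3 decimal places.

dynamically inefficient; MPK ≈ 0.052

The effective depreciation rate is n + δ = 0.012 + 0.055 = 0.067.
MPK = 0.24·1.24·k^(0.24−1) = 0.24·1.24·9.961^(-0.76) ≈ 0.0519.
MPK < 0.067, so the economy is dynamically inefficient (over-saving).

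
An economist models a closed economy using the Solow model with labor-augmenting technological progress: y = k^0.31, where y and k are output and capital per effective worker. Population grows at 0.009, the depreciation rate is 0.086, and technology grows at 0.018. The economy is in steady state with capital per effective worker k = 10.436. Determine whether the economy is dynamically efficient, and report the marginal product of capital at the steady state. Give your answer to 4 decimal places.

Break-even investment rate: n + g + δ = 0.009 + 0.018 + 0.086 = 0.113.
MPK = 0.31·k^(0.31−1) = 0.31·10.436^(-0.69) ≈ 0.0615.
MPK < 0.113, so the economy is dynamically inefficient (over-saving).

dynamically inefficient; MPK ≈ 0.0615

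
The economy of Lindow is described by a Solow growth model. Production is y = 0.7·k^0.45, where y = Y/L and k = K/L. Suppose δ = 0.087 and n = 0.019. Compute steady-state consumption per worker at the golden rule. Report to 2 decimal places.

Capital per worker breaks even when investment replaces (n + δ)·k; here n + δ = 0.106.
At the golden rule the marginal product of capital equals n+δ: 0.45·0.7·k^(0.45−1) = 0.106. Solving, k_gold = (0.45·0.7/0.106)^(1/0.55) ≈ 7.2445.
y_gold = 0.7·7.2445^0.45 ≈ 1.7065.
c_gold = y_gold − (n+δ)·k_gold = 1.7065 − 0.106·7.2445 ≈ 0.9386.

c_gold ≈ 0.94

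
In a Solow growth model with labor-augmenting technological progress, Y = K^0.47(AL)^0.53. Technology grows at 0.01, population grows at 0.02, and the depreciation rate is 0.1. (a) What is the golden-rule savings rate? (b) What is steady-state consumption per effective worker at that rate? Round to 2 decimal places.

Capital per effective worker breaks even when investment replaces (n + g + δ)·k; here n + g + δ = 0.13.
For Cobb-Douglas, s_gold equals capital's share: s_gold = 0.47.
Setting f'(k) = n+g+δ gives 0.47·k^(0.47−1) = 0.13, hence k_gold = (0.47/0.13)^(1/0.53) ≈ 11.3011.
y_gold = 11.3011^0.47 ≈ 3.1258; c_gold = (1−0.47)·y_gold ≈ 1.6567.

(a) s_gold = 0.47; (b) c_gold ≈ 1.66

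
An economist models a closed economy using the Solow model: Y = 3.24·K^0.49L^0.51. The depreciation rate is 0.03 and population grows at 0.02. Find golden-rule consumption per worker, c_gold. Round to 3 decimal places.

The effective depreciation rate is n + δ = 0.02 + 0.03 = 0.05.
Golden rule sets MPK = n+δ: 0.49·3.24·k^(0.49−1) = 0.05, so k_gold = (0.49·3.24/0.05)^(1/0.51) ≈ 880.3375.
y_gold = 3.24·880.3375^0.49 ≈ 89.8304.
c_gold = y_gold − (n+δ)·k_gold = 89.8304 − 0.05·880.3375 ≈ 45.8135.

c_gold ≈ 45.813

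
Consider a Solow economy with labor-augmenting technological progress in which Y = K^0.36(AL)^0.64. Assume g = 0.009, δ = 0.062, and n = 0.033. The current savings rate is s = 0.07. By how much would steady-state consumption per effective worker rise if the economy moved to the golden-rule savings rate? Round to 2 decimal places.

Δc ≈ 0.54

Capital per effective worker breaks even when investment replaces (n + g + δ)·k; here n + g + δ = 0.104.
Current steady state (s = 0.07): k* = (0.07/0.104)^(1/0.64) ≈ 0.5387, y* = 0.5387^0.36 ≈ 0.8004, c* = (1−0.07)·0.8004 ≈ 0.7443.
Setting f'(k) = n+g+δ gives 0.36·k^(0.36−1) = 0.104, hence k_gold = (0.36/0.104)^(1/0.64) ≈ 6.9600.
y_gold = 6.9600^0.36 ≈ 2.0107, c_gold = y_gold − 0.104·k_gold ≈ 1.2868.
Gain: Δc = 1.2868 − 0.7443 ≈ 0.5425.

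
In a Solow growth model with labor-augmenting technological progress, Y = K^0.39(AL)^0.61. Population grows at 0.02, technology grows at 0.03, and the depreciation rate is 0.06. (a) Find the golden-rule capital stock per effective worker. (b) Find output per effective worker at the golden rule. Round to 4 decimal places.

n + g + δ = 0.02 + 0.03 + 0.06 = 0.11.
At the golden rule the marginal product of capital equals n+g+δ: 0.39·k^(0.39−1) = 0.11. Solving, k_gold = (0.39/0.11)^(1/0.61) ≈ 7.9635.
y_gold = 7.9635^0.39 ≈ 2.2461.

(a) k_gold ≈ 7.9635; (b) y_gold ≈ 2.2461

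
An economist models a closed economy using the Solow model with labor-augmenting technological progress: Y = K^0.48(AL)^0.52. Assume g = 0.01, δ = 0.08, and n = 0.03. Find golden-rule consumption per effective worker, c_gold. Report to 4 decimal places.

Break-even investment rate: n + g + δ = 0.03 + 0.01 + 0.08 = 0.12.
Golden rule sets MPK = n+g+δ: 0.48·k^(0.48−1) = 0.12, so k_gold = (0.48/0.12)^(1/0.52) ≈ 14.3816.
y_gold = 14.3816^0.48 ≈ 3.5954.
c_gold = y_gold − (n+g+δ)·k_gold = 3.5954 − 0.12·14.3816 ≈ 1.8696.

c_gold ≈ 1.8696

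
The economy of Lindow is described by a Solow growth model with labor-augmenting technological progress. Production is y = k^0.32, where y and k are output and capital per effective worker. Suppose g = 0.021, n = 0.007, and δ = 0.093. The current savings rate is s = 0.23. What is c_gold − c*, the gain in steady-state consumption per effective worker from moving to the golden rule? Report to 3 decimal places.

Δc ≈ 0.033

Capital per effective worker breaks even when investment replaces (n + g + δ)·k; here n + g + δ = 0.121.
Current steady state (s = 0.23): k* = (0.23/0.121)^(1/0.68) ≈ 2.5716, y* = 2.5716^0.32 ≈ 1.3529, c* = (1−0.23)·1.3529 ≈ 1.0417.
At the golden rule the marginal product of capital equals n+g+δ: 0.32·k^(0.32−1) = 0.121. Solving, k_gold = (0.32/0.121)^(1/0.68) ≈ 4.1795.
y_gold = 4.1795^0.32 ≈ 1.5804, c_gold = y_gold − 0.121·k_gold ≈ 1.0747.
Gain: Δc = 1.0747 − 1.0417 ≈ 0.0329.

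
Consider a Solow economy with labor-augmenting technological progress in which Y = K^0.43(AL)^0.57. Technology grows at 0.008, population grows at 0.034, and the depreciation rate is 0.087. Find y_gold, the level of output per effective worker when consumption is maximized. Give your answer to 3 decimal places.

Break-even investment rate: n + g + δ = 0.034 + 0.008 + 0.087 = 0.129.
Golden rule sets MPK = n+g+δ: 0.43·k^(0.43−1) = 0.129, so k_gold = (0.43/0.129)^(1/0.57) ≈ 8.2667.
Output: y_gold = k_gold^0.43 = 8.2667^0.43 ≈ 2.4800.

y_gold ≈ 2.480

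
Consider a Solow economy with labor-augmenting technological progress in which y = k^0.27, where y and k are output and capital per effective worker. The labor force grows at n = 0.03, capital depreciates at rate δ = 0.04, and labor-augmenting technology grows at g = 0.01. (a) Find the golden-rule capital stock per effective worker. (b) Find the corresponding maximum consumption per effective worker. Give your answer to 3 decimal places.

(a) k_gold ≈ 5.293; (b) c_gold ≈ 1.145

n + g + δ = 0.03 + 0.01 + 0.04 = 0.08.
Setting f'(k) = n+g+δ gives 0.27·k^(0.27−1) = 0.08, hence k_gold = (0.27/0.08)^(1/0.73) ≈ 5.2925.
y_gold = 5.2925^0.27 ≈ 1.5682; c_gold = y_gold − 0.08·k_gold ≈ 1.1448.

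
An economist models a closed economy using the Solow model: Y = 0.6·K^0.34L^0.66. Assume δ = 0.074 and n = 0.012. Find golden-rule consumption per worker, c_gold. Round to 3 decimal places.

c_gold ≈ 0.618

Break-even investment rate: n + δ = 0.012 + 0.074 = 0.086.
Maximizing c = f(k) − (n+δ)·k gives f'(k) = n+δ, i.e. 0.34·0.6·k^(0.34−1) = 0.086, so k_gold = (0.34·0.6/0.086)^(1/0.66) ≈ 3.7015.
y_gold = 0.6·3.7015^0.34 ≈ 0.9363.
c_gold = y_gold − (n+δ)·k_gold = 0.9363 − 0.086·3.7015 ≈ 0.6179.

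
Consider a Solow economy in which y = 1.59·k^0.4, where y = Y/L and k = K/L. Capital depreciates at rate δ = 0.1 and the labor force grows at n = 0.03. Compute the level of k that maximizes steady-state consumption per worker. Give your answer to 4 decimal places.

Capital per worker breaks even when investment replaces (n + δ)·k; here n + δ = 0.13.
At the golden rule the marginal product of capital equals n+δ: 0.4·1.59·k^(0.4−1) = 0.13. Solving, k_gold = (0.4·1.59/0.13)^(1/0.6) ≈ 14.0990.

k_gold ≈ 14.0990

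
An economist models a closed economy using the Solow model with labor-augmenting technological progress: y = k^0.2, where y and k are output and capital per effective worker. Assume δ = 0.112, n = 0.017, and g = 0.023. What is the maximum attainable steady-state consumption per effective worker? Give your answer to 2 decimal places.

Break-even investment rate: n + g + δ = 0.017 + 0.023 + 0.112 = 0.152.
At the golden rule the marginal product of capital equals n+g+δ: 0.2·k^(0.2−1) = 0.152. Solving, k_gold = (0.2/0.152)^(1/0.8) ≈ 1.4092.
y_gold = 1.4092^0.2 ≈ 1.0710.
c_gold = y_gold − (n+g+δ)·k_gold = 1.0710 − 0.152·1.4092 ≈ 0.8568.

c_gold ≈ 0.86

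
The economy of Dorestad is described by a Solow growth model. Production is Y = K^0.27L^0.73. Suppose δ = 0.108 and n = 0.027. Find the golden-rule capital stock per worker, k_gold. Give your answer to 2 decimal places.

k_gold ≈ 2.58

Break-even investment rate: n + δ = 0.027 + 0.108 = 0.135.
Maximizing c = f(k) − (n+δ)·k gives f'(k) = n+δ, i.e. 0.27·k^(0.27−1) = 0.135, so k_gold = (0.27/0.135)^(1/0.73) ≈ 2.5845.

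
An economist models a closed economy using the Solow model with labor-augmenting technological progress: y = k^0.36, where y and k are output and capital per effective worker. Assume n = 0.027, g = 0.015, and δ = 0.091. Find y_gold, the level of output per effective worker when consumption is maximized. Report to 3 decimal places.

Capital per effective worker breaks even when investment replaces (n + g + δ)·k; here n + g + δ = 0.133.
Setting f'(k) = n+g+δ gives 0.36·k^(0.36−1) = 0.133, hence k_gold = (0.36/0.133)^(1/0.64) ≈ 4.7392.
Output: y_gold = k_gold^0.36 = 4.7392^0.36 ≈ 1.7509.

y_gold ≈ 1.751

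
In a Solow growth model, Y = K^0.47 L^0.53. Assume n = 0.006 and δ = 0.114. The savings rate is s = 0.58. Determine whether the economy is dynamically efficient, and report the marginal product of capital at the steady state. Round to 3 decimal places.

The effective depreciation rate is n + δ = 0.006 + 0.114 = 0.12.
Steady-state k*: s·k^0.47 = 0.12·k gives k* = (0.58/0.12)^(1/0.53) ≈ 19.5448.
MPK = 0.47·19.5448^(-0.53) ≈ 0.0972.
MPK < n+δ = 0.12, so the economy is dynamically inefficient (over-saving).

dynamically inefficient; MPK ≈ 0.097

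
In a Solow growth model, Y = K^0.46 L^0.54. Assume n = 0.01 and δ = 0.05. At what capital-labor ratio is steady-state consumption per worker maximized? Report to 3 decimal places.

n + δ = 0.01 + 0.05 = 0.06.
Golden rule sets MPK = n+δ: 0.46·k^(0.46−1) = 0.06, so k_gold = (0.46/0.06)^(1/0.54) ≈ 43.4671.

k_gold ≈ 43.467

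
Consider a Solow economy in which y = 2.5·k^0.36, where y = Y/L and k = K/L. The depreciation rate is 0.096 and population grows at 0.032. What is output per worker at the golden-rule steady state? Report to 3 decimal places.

y_gold ≈ 7.489

Capital per worker breaks even when investment replaces (n + δ)·k; here n + δ = 0.128.
Maximizing c = f(k) − (n+δ)·k gives f'(k) = n+δ, i.e. 0.36·2.5·k^(0.36−1) = 0.128, so k_gold = (0.36·2.5/0.128)^(1/0.64) ≈ 21.0615.
Output: y_gold = 2.5·k_gold^0.36 = 2.5·21.0615^0.36 ≈ 7.4885.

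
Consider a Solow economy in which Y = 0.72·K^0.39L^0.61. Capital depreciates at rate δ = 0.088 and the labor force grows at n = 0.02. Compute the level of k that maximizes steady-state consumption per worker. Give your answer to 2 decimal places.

Capital per worker breaks even when investment replaces (n + δ)·k; here n + δ = 0.108.
Setting f'(k) = n+δ gives 0.39·0.72·k^(0.39−1) = 0.108, hence k_gold = (0.39·0.72/0.108)^(1/0.61) ≈ 4.7894.

k_gold ≈ 4.79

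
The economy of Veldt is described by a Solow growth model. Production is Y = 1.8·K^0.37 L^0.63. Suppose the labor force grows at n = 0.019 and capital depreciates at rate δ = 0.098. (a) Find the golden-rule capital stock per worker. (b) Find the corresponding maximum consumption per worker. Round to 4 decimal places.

n + δ = 0.019 + 0.098 = 0.117.
At the golden rule the marginal product of capital equals n+δ: 0.37·1.8·k^(0.37−1) = 0.117. Solving, k_gold = (0.37·1.8/0.117)^(1/0.63) ≈ 15.8078.
y_gold = 1.8·15.8078^0.37 ≈ 4.9987; c_gold = y_gold − 0.117·k_gold ≈ 3.1492.

(a) k_gold ≈ 15.8078; (b) c_gold ≈ 3.1492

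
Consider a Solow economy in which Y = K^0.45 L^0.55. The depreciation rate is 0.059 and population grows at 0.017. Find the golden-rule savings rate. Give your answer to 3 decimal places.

The effective depreciation rate is n + δ = 0.017 + 0.059 = 0.076.
At the golden rule MPK = n+δ, and in any Cobb-Douglas steady state s = (n+δ)·k/y = MPK·k/y = capital's share 0.45.

s_gold = 0.450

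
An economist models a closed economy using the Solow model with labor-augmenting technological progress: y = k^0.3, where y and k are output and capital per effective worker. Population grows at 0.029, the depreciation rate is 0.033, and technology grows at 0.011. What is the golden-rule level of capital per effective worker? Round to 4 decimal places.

The effective depreciation rate is n + g + δ = 0.029 + 0.011 + 0.033 = 0.073.
Golden rule sets MPK = n+g+δ: 0.3·k^(0.3−1) = 0.073, so k_gold = (0.3/0.073)^(1/0.7) ≈ 7.5310.

k_gold ≈ 7.5310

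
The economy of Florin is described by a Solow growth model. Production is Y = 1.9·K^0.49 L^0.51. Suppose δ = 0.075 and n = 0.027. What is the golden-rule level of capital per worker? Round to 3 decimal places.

Capital per worker breaks even when investment replaces (n + δ)·k; here n + δ = 0.102.
Setting f'(k) = n+δ gives 0.49·1.9·k^(0.49−1) = 0.102, hence k_gold = (0.49·1.9/0.102)^(1/0.51) ≈ 76.3903.

k_gold ≈ 76.390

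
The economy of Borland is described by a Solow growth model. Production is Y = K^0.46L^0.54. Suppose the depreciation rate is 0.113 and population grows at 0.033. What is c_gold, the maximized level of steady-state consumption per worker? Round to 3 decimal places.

c_gold ≈ 1.435

The effective depreciation rate is n + δ = 0.033 + 0.113 = 0.146.
Maximizing c = f(k) − (n+δ)·k gives f'(k) = n+δ, i.e. 0.46·k^(0.46−1) = 0.146, so k_gold = (0.46/0.146)^(1/0.54) ≈ 8.3748.
y_gold = 8.3748^0.46 ≈ 2.6581.
c_gold = y_gold − (n+δ)·k_gold = 2.6581 − 0.146·8.3748 ≈ 1.4354.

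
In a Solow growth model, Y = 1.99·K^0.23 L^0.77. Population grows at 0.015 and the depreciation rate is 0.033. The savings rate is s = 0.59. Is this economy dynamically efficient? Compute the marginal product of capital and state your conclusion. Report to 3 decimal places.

Break-even investment rate: n + δ = 0.015 + 0.033 = 0.048.
Steady-state k*: s·A·k^0.23 = 0.048·k gives k* = (0.59·1.99/0.048)^(1/0.77) ≈ 63.5623.
MPK = 0.23·1.99·63.5623^(-0.77) ≈ 0.0187.
MPK < n+δ = 0.048, so the economy is dynamically inefficient (over-saving).

dynamically inefficient; MPK ≈ 0.019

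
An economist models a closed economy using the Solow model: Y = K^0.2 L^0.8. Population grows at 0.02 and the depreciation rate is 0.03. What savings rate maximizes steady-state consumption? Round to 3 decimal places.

s_gold = 0.200

The effective depreciation rate is n + δ = 0.02 + 0.03 = 0.05.
At the golden rule MPK = n+δ, and in any Cobb-Douglas steady state s = (n+δ)·k/y = MPK·k/y = capital's share 0.2.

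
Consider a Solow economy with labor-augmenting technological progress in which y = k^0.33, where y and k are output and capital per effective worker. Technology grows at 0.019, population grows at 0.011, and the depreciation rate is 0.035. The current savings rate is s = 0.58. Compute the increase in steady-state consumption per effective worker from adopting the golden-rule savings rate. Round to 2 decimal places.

Capital per effective worker breaks even when investment replaces (n + g + δ)·k; here n + g + δ = 0.065.
Current steady state (s = 0.58): k* = (0.58/0.065)^(1/0.67) ≈ 26.2228, y* = 26.2228^0.33 ≈ 2.9388, c* = (1−0.58)·2.9388 ≈ 1.2343.
Golden rule sets MPK = n+g+δ: 0.33·k^(0.33−1) = 0.065, so k_gold = (0.33/0.065)^(1/0.67) ≈ 11.3015.
y_gold = 11.3015^0.33 ≈ 2.2260, c_gold = y_gold − 0.065·k_gold ≈ 1.4915.
Gain: Δc = 1.4915 − 1.2343 ≈ 0.2572.

Δc ≈ 0.26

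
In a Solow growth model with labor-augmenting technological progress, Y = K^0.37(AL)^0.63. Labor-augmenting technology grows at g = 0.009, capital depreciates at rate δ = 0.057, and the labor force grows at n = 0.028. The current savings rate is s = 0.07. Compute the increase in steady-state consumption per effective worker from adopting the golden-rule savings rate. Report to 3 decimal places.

Δc ≈ 0.627

n + g + δ = 0.028 + 0.009 + 0.057 = 0.094.
Current steady state (s = 0.07): k* = (0.07/0.094)^(1/0.63) ≈ 0.6263, y* = 0.6263^0.37 ≈ 0.8410, c* = (1−0.07)·0.8410 ≈ 0.7822.
Setting f'(k) = n+g+δ gives 0.37·k^(0.37−1) = 0.094, hence k_gold = (0.37/0.094)^(1/0.63) ≈ 8.8016.
y_gold = 8.8016^0.37 ≈ 2.2361, c_gold = y_gold − 0.094·k_gold ≈ 1.4087.
Gain: Δc = 1.4087 − 0.7822 ≈ 0.6266.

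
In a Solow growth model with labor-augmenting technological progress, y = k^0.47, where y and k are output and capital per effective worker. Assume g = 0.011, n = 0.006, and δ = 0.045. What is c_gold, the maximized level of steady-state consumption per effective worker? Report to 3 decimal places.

n + g + δ = 0.006 + 0.011 + 0.045 = 0.062.
Setting f'(k) = n+g+δ gives 0.47·k^(0.47−1) = 0.062, hence k_gold = (0.47/0.062)^(1/0.53) ≈ 45.6902.
y_gold = 45.6902^0.47 ≈ 6.0272.
c_gold = y_gold − (n+g+δ)·k_gold = 6.0272 − 0.062·45.6902 ≈ 3.1944.

c_gold ≈ 3.194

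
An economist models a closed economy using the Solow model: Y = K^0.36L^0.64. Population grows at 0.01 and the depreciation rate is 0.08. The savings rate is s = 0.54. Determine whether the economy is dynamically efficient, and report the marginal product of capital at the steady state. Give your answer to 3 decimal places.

Break-even investment rate: n + δ = 0.01 + 0.08 = 0.09.
Steady-state k*: s·k^0.36 = 0.09·k gives k* = (0.54/0.09)^(1/0.64) ≈ 16.4385.
MPK = 0.36·16.4385^(-0.64) ≈ 0.0600.
MPK < n+δ = 0.09, so the economy is dynamically inefficient (over-saving).

dynamically inefficient; MPK ≈ 0.060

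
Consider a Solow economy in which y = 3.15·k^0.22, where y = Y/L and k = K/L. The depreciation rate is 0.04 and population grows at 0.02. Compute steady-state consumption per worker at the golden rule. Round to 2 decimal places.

c_gold ≈ 4.90

Break-even investment rate: n + δ = 0.02 + 0.04 = 0.06.
Setting f'(k) = n+δ gives 0.22·3.15·k^(0.22−1) = 0.06, hence k_gold = (0.22·3.15/0.06)^(1/0.78) ≈ 23.0295.
y_gold = 3.15·23.0295^0.22 ≈ 6.2808.
c_gold = y_gold − (n+δ)·k_gold = 6.2808 − 0.06·23.0295 ≈ 4.8990.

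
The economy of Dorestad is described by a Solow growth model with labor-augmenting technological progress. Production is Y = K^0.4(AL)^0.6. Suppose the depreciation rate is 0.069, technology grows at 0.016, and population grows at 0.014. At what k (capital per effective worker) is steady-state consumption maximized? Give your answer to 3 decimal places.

k_gold ≈ 10.250

Capital per effective worker breaks even when investment replaces (n + g + δ)·k; here n + g + δ = 0.099.
Golden rule sets MPK = n+g+δ: 0.4·k^(0.4−1) = 0.099, so k_gold = (0.4/0.099)^(1/0.6) ≈ 10.2496.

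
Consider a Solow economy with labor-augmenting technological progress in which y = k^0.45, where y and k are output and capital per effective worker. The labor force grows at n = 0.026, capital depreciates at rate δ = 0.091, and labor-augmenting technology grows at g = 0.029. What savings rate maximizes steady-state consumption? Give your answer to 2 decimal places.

The effective depreciation rate is n + g + δ = 0.026 + 0.029 + 0.091 = 0.146.
At the golden rule MPK = n+g+δ, and in any Cobb-Douglas steady state s = (n+g+δ)·k/y = MPK·k/y = capital's share 0.45.

s_gold = 0.45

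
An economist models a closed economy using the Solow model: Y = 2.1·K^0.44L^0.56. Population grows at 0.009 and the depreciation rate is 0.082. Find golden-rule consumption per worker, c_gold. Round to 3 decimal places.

c_gold ≈ 7.267

n + δ = 0.009 + 0.082 = 0.091.
At the golden rule the marginal product of capital equals n+δ: 0.44·2.1·k^(0.44−1) = 0.091. Solving, k_gold = (0.44·2.1/0.091)^(1/0.56) ≈ 62.7415.
y_gold = 2.1·62.7415^0.44 ≈ 12.9761.
c_gold = y_gold − (n+δ)·k_gold = 12.9761 − 0.091·62.7415 ≈ 7.2666.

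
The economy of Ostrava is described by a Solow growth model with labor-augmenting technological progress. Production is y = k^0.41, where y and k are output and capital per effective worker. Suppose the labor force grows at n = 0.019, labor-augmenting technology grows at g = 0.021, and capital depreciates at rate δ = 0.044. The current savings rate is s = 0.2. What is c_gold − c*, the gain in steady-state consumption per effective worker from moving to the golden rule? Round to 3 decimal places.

n + g + δ = 0.019 + 0.021 + 0.044 = 0.084.
Current steady state (s = 0.2): k* = (0.2/0.084)^(1/0.59) ≈ 4.3507, y* = 4.3507^0.41 ≈ 1.8273, c* = (1−0.2)·1.8273 ≈ 1.4618.
Setting f'(k) = n+g+δ gives 0.41·k^(0.41−1) = 0.084, hence k_gold = (0.41/0.084)^(1/0.59) ≈ 14.6878.
y_gold = 14.6878^0.41 ≈ 3.0092, c_gold = y_gold − 0.084·k_gold ≈ 1.7754.
Gain: Δc = 1.7754 − 1.4618 ≈ 0.3136.

Δc ≈ 0.314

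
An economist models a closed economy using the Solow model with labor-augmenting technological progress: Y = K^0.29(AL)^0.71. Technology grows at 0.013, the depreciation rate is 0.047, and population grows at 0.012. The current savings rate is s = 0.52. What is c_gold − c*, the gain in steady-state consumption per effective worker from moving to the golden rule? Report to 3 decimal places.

Δc ≈ 0.178

Capital per effective worker breaks even when investment replaces (n + g + δ)·k; here n + g + δ = 0.072.
Current steady state (s = 0.52): k* = (0.52/0.072)^(1/0.71) ≈ 16.1955, y* = 16.1955^0.29 ≈ 2.2425, c* = (1−0.52)·2.2425 ≈ 1.0764.
Maximizing c = f(k) − (n+g+δ)·k gives f'(k) = n+g+δ, i.e. 0.29·k^(0.29−1) = 0.072, so k_gold = (0.29/0.072)^(1/0.71) ≈ 7.1155.
y_gold = 7.1155^0.29 ≈ 1.7666, c_gold = y_gold − 0.072·k_gold ≈ 1.2543.
Gain: Δc = 1.2543 − 1.0764 ≈ 0.1779.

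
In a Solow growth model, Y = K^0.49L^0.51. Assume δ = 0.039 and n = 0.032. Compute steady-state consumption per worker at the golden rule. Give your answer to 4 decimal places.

Break-even investment rate: n + δ = 0.032 + 0.039 = 0.071.
Golden rule sets MPK = n+δ: 0.49·k^(0.49−1) = 0.071, so k_gold = (0.49/0.071)^(1/0.51) ≈ 44.1546.
y_gold = 44.1546^0.49 ≈ 6.3979.
c_gold = y_gold − (n+δ)·k_gold = 6.3979 − 0.071·44.1546 ≈ 3.2629.

c_gold ≈ 3.2629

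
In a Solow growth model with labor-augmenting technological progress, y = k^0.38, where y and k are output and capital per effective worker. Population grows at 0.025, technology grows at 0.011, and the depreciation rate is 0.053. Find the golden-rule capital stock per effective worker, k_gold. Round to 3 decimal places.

k_gold ≈ 10.394

The effective depreciation rate is n + g + δ = 0.025 + 0.011 + 0.053 = 0.089.
Golden rule sets MPK = n+g+δ: 0.38·k^(0.38−1) = 0.089, so k_gold = (0.38/0.089)^(1/0.62) ≈ 10.3935.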